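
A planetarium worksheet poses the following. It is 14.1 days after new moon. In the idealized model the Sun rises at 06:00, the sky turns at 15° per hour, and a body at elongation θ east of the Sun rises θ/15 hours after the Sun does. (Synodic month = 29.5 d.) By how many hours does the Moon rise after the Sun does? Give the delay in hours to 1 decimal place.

11.5 h

Elongation θ = 360° × 14.1/29.5 ≈ 172.1°.
The Moon trails the Sun by θ/15 = 172.1/15 ≈ 11.47 hours.
So the Moon rises 11.47 h after the Sun.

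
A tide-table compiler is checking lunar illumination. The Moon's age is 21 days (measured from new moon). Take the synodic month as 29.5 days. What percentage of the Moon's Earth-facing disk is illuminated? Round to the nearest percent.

62%

Phase angle: θ = 360°·(21 d)/(29.5 d) = 256.3°.
cos 256.3° = (-0.237), so f = (1 − (-0.237))/2 = 0.619, so 62%.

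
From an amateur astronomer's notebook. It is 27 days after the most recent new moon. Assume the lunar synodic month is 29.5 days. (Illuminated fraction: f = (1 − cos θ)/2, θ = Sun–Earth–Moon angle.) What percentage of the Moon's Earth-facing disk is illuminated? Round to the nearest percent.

7%

The Moon has covered 27/29.5 of its cycle, so θ ≈ 360° × 27/29.5 = 329.5°.
With cos θ = 0.862, the lit fraction is (1 − 0.862)/2 ≈ 0.069, so 7%.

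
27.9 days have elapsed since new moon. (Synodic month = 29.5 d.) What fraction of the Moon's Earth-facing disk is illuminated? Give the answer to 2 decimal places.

0.03

Elongation θ = 360° × 27.9/29.5 ≈ 340.5°.
With cos θ = 0.942, the lit fraction is (1 − 0.942)/2 ≈ 0.029.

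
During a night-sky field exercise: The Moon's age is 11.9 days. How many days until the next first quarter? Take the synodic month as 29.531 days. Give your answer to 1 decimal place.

First quarter occurs at elongation 90°, i.e. at age 29.531 × 90/360 = 7.383 d.
This lunation's first quarter (7.383 d) has passed, so add one period: 36.914 − 11.9 = 25.014 days.

25.0 days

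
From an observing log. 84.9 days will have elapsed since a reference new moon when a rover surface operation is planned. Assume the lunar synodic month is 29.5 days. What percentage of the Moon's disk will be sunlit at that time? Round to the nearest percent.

14%

84.9/29.5 = 2.878 lunations, so 2 complete cycles and 25.90 d into the next.
Phase angle: θ = 360°·(25.90 d)/(29.5 d) = 316.1°.
cos 316.1° = 0.720, so f = (1 − 0.720)/2 = 0.140, so 14%.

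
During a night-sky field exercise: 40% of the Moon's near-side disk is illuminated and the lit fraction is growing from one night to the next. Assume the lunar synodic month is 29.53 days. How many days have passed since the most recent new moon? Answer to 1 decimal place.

From f = (1 − cos θ)/2: cos θ = 1 − 2×0.40 = 0.200; arccos → 78.5°.
Before full moon the principal value applies: θ = 78.5°.
At 360°/29.53 d per day, 78.5° corresponds to 6.44 days.

6.4 days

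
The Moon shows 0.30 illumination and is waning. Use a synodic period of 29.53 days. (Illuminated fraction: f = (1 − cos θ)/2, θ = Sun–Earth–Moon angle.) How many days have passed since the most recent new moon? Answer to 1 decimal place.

24.1 days

cos θ = 1 − 2f = 0.400, giving a principal value of 66.4°.
Since the Moon is past full (waning), take the reflex angle: θ = 360° − 66.4° = 293.6°.
Age = 29.53 × 293.6°/360° ≈ 24.08 days.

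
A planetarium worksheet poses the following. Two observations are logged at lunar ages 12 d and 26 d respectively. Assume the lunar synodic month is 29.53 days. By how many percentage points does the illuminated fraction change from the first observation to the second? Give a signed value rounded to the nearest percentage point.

-78 pp

θ₁ = 360° × 12/29.53 = 146.3°, f₁ = (1 − cos θ₁)/2 = 0.916.
θ₂ = 360° × 26/29.53 = 317.0°, f₂ = (1 − cos θ₂)/2 = 0.135.
Change = f₂ − f₁ = -0.781 → -78 percentage points.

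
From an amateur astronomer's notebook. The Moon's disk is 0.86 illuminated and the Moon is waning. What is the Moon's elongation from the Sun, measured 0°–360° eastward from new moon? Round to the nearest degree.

From f = (1 − cos θ)/2: cos θ = 1 − 2×0.86 = -0.720; arccos → 136.1°.
Waning ⇒ past full, so θ = 360° − 136.1° = 223.9°.

224°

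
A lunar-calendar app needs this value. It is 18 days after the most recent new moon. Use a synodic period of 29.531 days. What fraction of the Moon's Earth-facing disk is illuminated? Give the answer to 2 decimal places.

Phase angle: θ = 360°·(18 d)/(29.531 d) = 219.4°.
With cos θ = (-0.772), the lit fraction is (1 − (-0.772))/2 ≈ 0.886.

0.89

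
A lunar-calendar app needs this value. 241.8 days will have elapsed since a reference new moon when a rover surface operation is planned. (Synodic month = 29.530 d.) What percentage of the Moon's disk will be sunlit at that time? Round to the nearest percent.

31%

Reduce mod P: 241.8 − 8×29.530 = 5.56 d into the current lunation.
Elongation θ = 360° × 5.56/29.530 ≈ 67.8°.
With cos θ = 0.378, the lit fraction is (1 − 0.378)/2 ≈ 0.311, so 31%.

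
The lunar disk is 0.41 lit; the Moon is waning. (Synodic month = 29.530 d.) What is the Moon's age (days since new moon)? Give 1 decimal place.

cos θ = 1 − 2f = 0.180, giving a principal value of 79.6°.
Waning ⇒ past full, so θ = 360° − 79.6° = 280.4°.
At 360°/29.530 d per day, 280.4° corresponds to 23.00 days.

23.0 days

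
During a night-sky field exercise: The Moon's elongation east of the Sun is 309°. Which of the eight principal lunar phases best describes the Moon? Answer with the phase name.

The waning crescent sector spans roughly 292°–338°; 309° falls inside it.

waning crescent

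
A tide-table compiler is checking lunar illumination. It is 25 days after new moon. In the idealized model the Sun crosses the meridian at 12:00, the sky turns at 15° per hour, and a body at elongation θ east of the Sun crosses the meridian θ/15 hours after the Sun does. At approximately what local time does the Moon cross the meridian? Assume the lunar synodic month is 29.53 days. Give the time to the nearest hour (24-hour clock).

08:00

The Moon has covered 25/29.53 of its cycle, so θ ≈ 360° × 25/29.53 = 304.8°.
At 15° of sky rotation per hour, 304.8° corresponds to a 20.32 h lag.
12:00 + 20.32 h ≈ 08:19 → 08:00 to the nearest hour.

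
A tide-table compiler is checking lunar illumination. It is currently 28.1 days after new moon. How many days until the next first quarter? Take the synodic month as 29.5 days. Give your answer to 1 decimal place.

First quarter is 0.25 of the way through the cycle: age 0.25 × 29.5 = 7.375 d.
This lunation's first quarter (7.375 d) has passed, so add one period: 36.875 − 28.1 = 8.775 days.

8.8 days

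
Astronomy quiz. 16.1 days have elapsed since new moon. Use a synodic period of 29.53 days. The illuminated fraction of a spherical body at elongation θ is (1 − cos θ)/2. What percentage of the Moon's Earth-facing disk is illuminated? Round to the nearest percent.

98%

The Moon has covered 16.1/29.53 of its cycle, so θ ≈ 360° × 16.1/29.53 = 196.3°.
With cos θ = (-0.960), the lit fraction is (1 − (-0.960))/2 ≈ 0.980, so 98%.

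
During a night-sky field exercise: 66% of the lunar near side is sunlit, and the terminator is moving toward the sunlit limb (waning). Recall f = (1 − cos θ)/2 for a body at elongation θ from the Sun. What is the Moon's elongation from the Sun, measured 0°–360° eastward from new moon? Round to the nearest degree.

From f = (1 − cos θ)/2: cos θ = 1 − 2×0.66 = -0.320; arccos → 108.7°.
Waning ⇒ past full, so θ = 360° − 108.7° = 251.3°.

251°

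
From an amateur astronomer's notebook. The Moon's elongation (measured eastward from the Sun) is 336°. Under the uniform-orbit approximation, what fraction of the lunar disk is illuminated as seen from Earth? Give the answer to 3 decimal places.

0.043

f = (1 − cos 336°)/2 = (1 − 0.914)/2 ≈ 0.043.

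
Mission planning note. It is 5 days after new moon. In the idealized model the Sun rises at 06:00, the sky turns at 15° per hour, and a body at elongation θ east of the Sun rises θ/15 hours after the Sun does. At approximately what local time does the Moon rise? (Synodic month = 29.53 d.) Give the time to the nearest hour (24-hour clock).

The Moon has covered 5/29.53 of its cycle, so θ ≈ 360° × 5/29.53 = 61.0°.
At 15° of sky rotation per hour, 61.0° corresponds to a 4.06 h lag.
06:00 + 4.06 h ≈ 10:04 → 10:00 to the nearest hour.

10:00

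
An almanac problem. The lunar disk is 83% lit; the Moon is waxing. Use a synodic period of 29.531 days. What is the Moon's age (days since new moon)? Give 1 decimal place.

Invert f = (1 − cos θ)/2 to get cos θ = 1 − 2(0.83) = -0.660, hence θ₀ = arccos -0.660 = 131.3°.
Before full moon the principal value applies: θ = 131.3°.
At 360°/29.531 d per day, 131.3° corresponds to 10.77 days.

10.8 days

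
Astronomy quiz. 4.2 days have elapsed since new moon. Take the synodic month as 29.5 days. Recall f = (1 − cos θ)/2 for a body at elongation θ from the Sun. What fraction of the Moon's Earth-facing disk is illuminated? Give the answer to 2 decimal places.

Elongation θ = 360° × 4.2/29.5 ≈ 51.3°.
cos 51.3° = 0.626, so f = (1 − 0.626)/2 = 0.187.

0.19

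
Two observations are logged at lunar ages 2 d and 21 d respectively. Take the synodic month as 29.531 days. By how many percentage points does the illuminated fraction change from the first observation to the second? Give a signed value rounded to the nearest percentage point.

θ₁ = 360° × 2/29.531 = 24.4°, f₁ = (1 − cos θ₁)/2 = 0.045.
θ₂ = 360° × 21/29.531 = 256.0°, f₂ = (1 − cos θ₂)/2 = 0.621.
Change = f₂ − f₁ = +0.576 → +58 percentage points.

+58 percentage points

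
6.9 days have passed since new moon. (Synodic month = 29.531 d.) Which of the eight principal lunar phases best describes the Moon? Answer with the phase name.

θ ≈ 360° × 6.9/29.531 = 84°, which falls in the first quarter sector.

first quarter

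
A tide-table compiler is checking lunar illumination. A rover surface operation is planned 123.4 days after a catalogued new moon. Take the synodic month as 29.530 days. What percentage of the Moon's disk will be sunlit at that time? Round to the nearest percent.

28%

123.4 d spans 4 complete synodic months (4 × 29.530 = 118.12 d) plus 5.28 d.
Elongation θ = 360° × 5.28/29.530 ≈ 64.4°.
cos 64.4° = 0.433, so f = (1 − 0.433)/2 = 0.284, so 28%.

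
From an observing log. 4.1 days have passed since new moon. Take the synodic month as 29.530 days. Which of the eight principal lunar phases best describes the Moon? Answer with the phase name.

At 4.1/29.530 of the cycle, θ ≈ 50° — the waxing crescent range.

waxing crescent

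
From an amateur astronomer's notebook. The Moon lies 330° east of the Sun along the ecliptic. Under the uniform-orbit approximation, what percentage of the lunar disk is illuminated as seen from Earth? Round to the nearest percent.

cos 330° = 0.866, so f = (1 − 0.866)/2 = 0.067, i.e. 7%.

7%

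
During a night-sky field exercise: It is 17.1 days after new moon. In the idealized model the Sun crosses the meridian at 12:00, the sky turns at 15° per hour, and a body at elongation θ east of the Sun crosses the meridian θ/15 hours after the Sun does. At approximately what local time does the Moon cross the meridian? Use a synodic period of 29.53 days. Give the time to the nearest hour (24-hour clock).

02:00

Elongation θ = 360° × 17.1/29.53 ≈ 208.5°.
The Moon trails the Sun by θ/15 = 208.5/15 ≈ 13.90 hours.
12:00 + 13.90 h ≈ 01:54 → 02:00 to the nearest hour.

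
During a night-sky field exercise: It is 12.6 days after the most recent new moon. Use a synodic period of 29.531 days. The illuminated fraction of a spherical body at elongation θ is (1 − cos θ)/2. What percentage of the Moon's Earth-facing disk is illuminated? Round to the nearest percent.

The Moon has covered 12.6/29.531 of its cycle, so θ ≈ 360° × 12.6/29.531 = 153.6°.
With cos θ = (-0.896), the lit fraction is (1 − (-0.896))/2 ≈ 0.948, so 95%.

95%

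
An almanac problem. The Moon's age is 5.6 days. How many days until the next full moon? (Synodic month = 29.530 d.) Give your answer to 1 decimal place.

9.2 days

Full moon occurs at elongation 180°, i.e. at age 29.530 × 180/360 = 14.765 d.
That is 14.765 − 5.6 = 9.165 days ahead.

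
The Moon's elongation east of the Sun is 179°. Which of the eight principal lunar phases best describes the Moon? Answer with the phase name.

full moon

The full moon sector spans roughly 158°–202°; 179° falls inside it.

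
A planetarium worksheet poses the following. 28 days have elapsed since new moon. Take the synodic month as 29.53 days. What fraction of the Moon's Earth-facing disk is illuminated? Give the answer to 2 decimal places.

0.03

The Moon has covered 28/29.53 of its cycle, so θ ≈ 360° × 28/29.53 = 341.3°.
cos 341.3° = 0.947, so f = (1 − 0.947)/2 = 0.026.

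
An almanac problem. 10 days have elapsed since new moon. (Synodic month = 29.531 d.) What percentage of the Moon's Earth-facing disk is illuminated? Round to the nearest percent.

Elongation θ = 360° × 10/29.531 ≈ 121.9°.
With cos θ = (-0.529), the lit fraction is (1 − (-0.529))/2 ≈ 0.764, so 76%.

76%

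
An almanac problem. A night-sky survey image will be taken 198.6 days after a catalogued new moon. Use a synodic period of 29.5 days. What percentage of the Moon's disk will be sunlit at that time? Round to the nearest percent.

Reduce mod P: 198.6 − 6×29.5 = 21.60 d into the current lunation.
Phase angle: θ = 360°·(21.60 d)/(29.5 d) = 263.6°.
With cos θ = (-0.112), the lit fraction is (1 − (-0.112))/2 ≈ 0.556, so 56%.

56%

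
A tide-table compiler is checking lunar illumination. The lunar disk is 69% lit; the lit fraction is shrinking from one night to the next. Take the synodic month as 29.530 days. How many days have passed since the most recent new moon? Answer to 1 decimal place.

From f = (1 − cos θ)/2: cos θ = 1 − 2×0.69 = -0.380; arccos → 112.3°.
Waning ⇒ past full, so θ = 360° − 112.3° = 247.7°.
Age = 29.530 × 247.7°/360° ≈ 20.32 days.

20.3 days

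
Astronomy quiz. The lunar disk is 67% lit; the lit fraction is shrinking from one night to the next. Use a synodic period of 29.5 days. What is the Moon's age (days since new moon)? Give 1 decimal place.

From f = (1 − cos θ)/2: cos θ = 1 − 2×0.67 = -0.340; arccos → 109.9°.
Since the Moon is past full (waning), take the reflex angle: θ = 360° − 109.9° = 250.1°.
Age = 29.5 × 250.1°/360° ≈ 20.50 days.

20.5 days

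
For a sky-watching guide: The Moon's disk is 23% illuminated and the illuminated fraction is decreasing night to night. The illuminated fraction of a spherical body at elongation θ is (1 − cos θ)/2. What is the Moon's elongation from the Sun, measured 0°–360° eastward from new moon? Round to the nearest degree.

cos θ = 1 − 2f = 0.540, giving a principal value of 57.3°.
A waning Moon lies in 180°–360°, so θ = 360° − 57.3° = 302.7°.

303°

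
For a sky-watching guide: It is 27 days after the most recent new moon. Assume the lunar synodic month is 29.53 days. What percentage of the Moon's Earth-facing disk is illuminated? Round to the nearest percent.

7%

Elongation θ = 360° × 27/29.53 ≈ 329.2°.
cos 329.2° = 0.859, so f = (1 − 0.859)/2 = 0.071, so 7%.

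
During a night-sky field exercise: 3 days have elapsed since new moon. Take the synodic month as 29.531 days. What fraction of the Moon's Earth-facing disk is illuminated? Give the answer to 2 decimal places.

Elongation θ = 360° × 3/29.531 ≈ 36.6°.
With cos θ = 0.803, the lit fraction is (1 − 0.803)/2 ≈ 0.098.

0.10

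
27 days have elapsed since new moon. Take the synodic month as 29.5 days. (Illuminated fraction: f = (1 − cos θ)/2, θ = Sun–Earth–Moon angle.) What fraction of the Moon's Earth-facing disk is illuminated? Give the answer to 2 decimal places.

0.07

Phase angle: θ = 360°·(27 d)/(29.5 d) = 329.5°.
With cos θ = 0.862, the lit fraction is (1 − 0.862)/2 ≈ 0.069.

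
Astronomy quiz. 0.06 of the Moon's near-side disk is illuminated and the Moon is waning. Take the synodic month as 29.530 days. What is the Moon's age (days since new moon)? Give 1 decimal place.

27.2 days

Invert f = (1 − cos θ)/2 to get cos θ = 1 − 2(0.06) = 0.880, hence θ₀ = arccos 0.880 = 28.4°.
Waning ⇒ past full, so θ = 360° − 28.4° = 331.6°.
That fraction of the synodic month is 331.6/360 × 29.530 d ≈ 27.20 d.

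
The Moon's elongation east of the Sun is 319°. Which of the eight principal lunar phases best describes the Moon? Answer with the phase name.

The waning crescent sector spans roughly 292°–338°; 319° falls inside it.

waning crescent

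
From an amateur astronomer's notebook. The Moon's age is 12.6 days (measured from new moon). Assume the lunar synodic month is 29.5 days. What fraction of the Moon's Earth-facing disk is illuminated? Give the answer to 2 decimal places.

Phase angle: θ = 360°·(12.6 d)/(29.5 d) = 153.8°.
cos 153.8° = (-0.897), so f = (1 − (-0.897))/2 = 0.948.

0.95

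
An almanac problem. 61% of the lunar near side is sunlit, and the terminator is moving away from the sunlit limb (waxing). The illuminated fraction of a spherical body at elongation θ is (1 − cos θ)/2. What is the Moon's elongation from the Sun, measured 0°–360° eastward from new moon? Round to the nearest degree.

103°

Invert f = (1 − cos θ)/2 to get cos θ = 1 − 2(0.61) = -0.220, hence θ₀ = arccos -0.220 = 102.7°.
Before full moon the principal value applies: θ = 102.7°.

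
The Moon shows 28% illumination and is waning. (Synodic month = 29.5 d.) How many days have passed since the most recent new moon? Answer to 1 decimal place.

From f = (1 − cos θ)/2: cos θ = 1 − 2×0.28 = 0.440; arccos → 63.9°.
Since the Moon is past full (waning), take the reflex angle: θ = 360° − 63.9° = 296.1°.
Age = 29.5 × 296.1°/360° ≈ 24.26 days.

24.3 days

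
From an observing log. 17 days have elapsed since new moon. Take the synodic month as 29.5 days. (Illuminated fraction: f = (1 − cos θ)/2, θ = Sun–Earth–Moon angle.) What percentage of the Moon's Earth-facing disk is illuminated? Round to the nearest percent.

94%

Phase angle: θ = 360°·(17 d)/(29.5 d) = 207.5°.
cos 207.5° = (-0.887), so f = (1 − (-0.887))/2 = 0.944, so 94%.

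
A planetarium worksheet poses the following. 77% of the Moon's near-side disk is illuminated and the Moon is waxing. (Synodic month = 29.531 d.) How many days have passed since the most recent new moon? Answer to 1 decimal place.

10.1 days

cos θ = 1 − 2f = -0.540, giving a principal value of 122.7°.
The Moon is waxing (0°–180°), so θ = 122.7° directly.
Age = 29.531 × 122.7°/360° ≈ 10.06 days.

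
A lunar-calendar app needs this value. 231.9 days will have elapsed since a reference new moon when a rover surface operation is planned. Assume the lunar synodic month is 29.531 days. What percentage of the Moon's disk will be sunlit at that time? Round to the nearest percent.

231.9/29.531 = 7.853 lunations, so 7 complete cycles and 25.18 d into the next.
Elongation θ = 360° × 25.18/29.531 ≈ 307.0°.
Illuminated fraction = (1 − cos 307.0°)/2 = (1 − 0.602)/2 ≈ 0.199, so 20%.

20%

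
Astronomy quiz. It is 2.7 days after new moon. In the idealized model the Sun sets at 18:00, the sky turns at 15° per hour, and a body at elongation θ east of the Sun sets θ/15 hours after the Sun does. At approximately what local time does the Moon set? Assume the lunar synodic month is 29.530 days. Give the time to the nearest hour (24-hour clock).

The Moon has covered 2.7/29.530 of its cycle, so θ ≈ 360° × 2.7/29.530 = 32.9°.
The Moon trails the Sun by θ/15 = 32.9/15 ≈ 2.19 hours.
18:00 + 2.19 h ≈ 20:12 → 20:00 to the nearest hour.

20:00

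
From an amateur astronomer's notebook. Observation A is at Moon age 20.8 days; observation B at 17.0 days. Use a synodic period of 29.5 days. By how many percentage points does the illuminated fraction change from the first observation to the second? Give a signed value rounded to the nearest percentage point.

+30 percentage points

First observation: θ = 360°·20.8/29.5 = 253.8°, so f = 0.639.
Second observation: θ = 207.5°, f = 0.944.
Δf = 0.944 − 0.639 = +0.304, i.e. +30 pp.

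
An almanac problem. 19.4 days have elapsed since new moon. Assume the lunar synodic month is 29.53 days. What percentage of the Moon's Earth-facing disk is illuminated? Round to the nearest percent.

78%

Elongation θ = 360° × 19.4/29.53 ≈ 236.5°.
cos 236.5° = (-0.552), so f = (1 − (-0.552))/2 = 0.776, so 78%.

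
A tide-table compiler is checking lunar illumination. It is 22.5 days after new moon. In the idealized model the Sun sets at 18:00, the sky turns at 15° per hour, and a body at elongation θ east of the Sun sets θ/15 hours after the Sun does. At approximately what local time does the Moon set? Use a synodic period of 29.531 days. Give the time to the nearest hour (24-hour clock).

Phase angle: θ = 360°·(22.5 d)/(29.531 d) = 274.3°.
Delay after the Sun = 274.3° / (15°/h) ≈ 18.29 h.
18:00 + 18.29 h ≈ 12:17 → 12:00 to the nearest hour.

12:00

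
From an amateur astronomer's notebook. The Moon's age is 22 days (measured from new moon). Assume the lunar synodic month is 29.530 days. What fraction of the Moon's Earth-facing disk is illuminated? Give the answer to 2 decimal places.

Elongation θ = 360° × 22/29.530 ≈ 268.2°.
Illuminated fraction = (1 − cos 268.2°)/2 = (1 − (-0.031))/2 ≈ 0.516.

0.52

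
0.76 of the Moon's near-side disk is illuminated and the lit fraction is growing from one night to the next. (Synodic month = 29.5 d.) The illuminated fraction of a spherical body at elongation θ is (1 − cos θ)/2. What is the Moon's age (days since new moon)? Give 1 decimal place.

From f = (1 − cos θ)/2: cos θ = 1 − 2×0.76 = -0.520; arccos → 121.3°.
Before full moon the principal value applies: θ = 121.3°.
At 360°/29.5 d per day, 121.3° corresponds to 9.94 days.

9.9 days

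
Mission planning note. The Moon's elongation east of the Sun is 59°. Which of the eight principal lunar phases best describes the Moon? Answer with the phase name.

59° lies in the waxing crescent sector of the 8-phase cycle.

waxing crescent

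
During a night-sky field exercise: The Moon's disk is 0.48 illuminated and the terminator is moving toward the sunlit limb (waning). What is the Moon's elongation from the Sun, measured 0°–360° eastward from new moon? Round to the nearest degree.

From f = (1 − cos θ)/2: cos θ = 1 − 2×0.48 = 0.040; arccos → 87.7°.
Waning ⇒ past full, so θ = 360° − 87.7° = 272.3°.

272°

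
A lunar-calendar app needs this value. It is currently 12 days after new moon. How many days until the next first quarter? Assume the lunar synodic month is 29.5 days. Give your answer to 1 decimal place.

24.9 days

First quarter is 0.25 of the way through the cycle: age 0.25 × 29.5 = 7.375 d.
This lunation's first quarter (7.375 d) has passed, so add one period: 36.875 − 12 = 24.875 days.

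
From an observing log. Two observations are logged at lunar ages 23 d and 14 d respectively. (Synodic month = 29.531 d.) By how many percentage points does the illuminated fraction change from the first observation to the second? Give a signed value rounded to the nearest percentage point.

+58 pp

First observation: θ = 360°·23/29.531 = 280.4°, so f = 0.410.
Second observation: θ = 170.7°, f = 0.993.
Δf = 0.993 − 0.410 = +0.583, i.e. +58 pp.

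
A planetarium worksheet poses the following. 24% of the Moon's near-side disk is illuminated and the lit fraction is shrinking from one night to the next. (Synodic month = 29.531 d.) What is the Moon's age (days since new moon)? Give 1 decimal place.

cos θ = 1 − 2f = 0.520, giving a principal value of 58.7°.
Since the Moon is past full (waning), take the reflex angle: θ = 360° − 58.7° = 301.3°.
That fraction of the synodic month is 301.3/360 × 29.531 d ≈ 24.72 d.

24.7 days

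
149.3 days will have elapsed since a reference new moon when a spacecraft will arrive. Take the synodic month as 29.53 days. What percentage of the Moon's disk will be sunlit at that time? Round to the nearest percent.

3%

Reduce mod P: 149.3 − 5×29.53 = 1.65 d into the current lunation.
The Moon has covered 1.65/29.53 of its cycle, so θ ≈ 360° × 1.65/29.53 = 20.1°.
cos 20.1° = 0.939, so f = (1 − 0.939)/2 = 0.030, so 3%.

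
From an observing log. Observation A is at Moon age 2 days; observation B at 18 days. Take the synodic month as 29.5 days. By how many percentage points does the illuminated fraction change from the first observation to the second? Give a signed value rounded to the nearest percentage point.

+84 pp

θ₁ = 360° × 2/29.5 = 24.4°, f₁ = (1 − cos θ₁)/2 = 0.045.
θ₂ = 360° × 18/29.5 = 219.7°, f₂ = (1 − cos θ₂)/2 = 0.885.
Change = f₂ − f₁ = +0.840 → +84 percentage points.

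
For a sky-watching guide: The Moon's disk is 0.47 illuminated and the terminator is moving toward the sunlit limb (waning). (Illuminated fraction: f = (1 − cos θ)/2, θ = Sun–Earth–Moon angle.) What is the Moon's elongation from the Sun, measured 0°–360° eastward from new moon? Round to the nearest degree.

273°

cos θ = 1 − 2f = 0.060, giving a principal value of 86.6°.
Waning ⇒ past full, so θ = 360° − 86.6° = 273.4°.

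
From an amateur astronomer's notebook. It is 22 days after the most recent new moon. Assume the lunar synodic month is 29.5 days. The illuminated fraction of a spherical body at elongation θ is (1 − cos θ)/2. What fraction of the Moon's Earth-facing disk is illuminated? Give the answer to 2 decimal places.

Elongation θ = 360° × 22/29.5 ≈ 268.5°.
With cos θ = (-0.027), the lit fraction is (1 − (-0.027))/2 ≈ 0.513.

0.51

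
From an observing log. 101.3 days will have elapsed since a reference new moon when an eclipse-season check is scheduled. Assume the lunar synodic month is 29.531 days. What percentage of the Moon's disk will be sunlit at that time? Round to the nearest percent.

101.3/29.531 = 3.430 lunations, so 3 complete cycles and 12.71 d into the next.
The Moon has covered 12.71/29.531 of its cycle, so θ ≈ 360° × 12.71/29.531 = 154.9°.
Illuminated fraction = (1 − cos 154.9°)/2 = (1 − (-0.906))/2 ≈ 0.953, so 95%.

95%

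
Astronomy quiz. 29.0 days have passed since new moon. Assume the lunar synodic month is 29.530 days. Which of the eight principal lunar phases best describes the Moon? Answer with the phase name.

new moon

θ ≈ 360° × 29.0/29.530 = 354°, which falls in the new moon sector.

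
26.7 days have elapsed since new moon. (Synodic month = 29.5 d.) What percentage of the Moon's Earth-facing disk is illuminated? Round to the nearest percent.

The Moon has covered 26.7/29.5 of its cycle, so θ ≈ 360° × 26.7/29.5 = 325.8°.
With cos θ = 0.827, the lit fraction is (1 − 0.827)/2 ≈ 0.086, so 9%.

9%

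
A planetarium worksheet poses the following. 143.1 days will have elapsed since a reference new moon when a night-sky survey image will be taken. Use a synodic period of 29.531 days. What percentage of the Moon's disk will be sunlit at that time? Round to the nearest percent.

22%

Reduce mod P: 143.1 − 4×29.531 = 24.98 d into the current lunation.
Phase angle: θ = 360°·(24.98 d)/(29.531 d) = 304.5°.
Illuminated fraction = (1 − cos 304.5°)/2 = (1 − 0.566)/2 ≈ 0.217, so 22%.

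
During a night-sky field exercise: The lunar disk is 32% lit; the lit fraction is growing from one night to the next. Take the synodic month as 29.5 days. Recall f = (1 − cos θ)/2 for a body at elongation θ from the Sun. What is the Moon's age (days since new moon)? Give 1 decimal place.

Invert f = (1 − cos θ)/2 to get cos θ = 1 − 2(0.32) = 0.360, hence θ₀ = arccos 0.360 = 68.9°.
The Moon is waxing (0°–180°), so θ = 68.9° directly.
Age = 29.5 × 68.9°/360° ≈ 5.65 days.

5.6 days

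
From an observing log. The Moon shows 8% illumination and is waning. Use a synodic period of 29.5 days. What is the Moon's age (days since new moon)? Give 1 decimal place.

Invert f = (1 − cos θ)/2 to get cos θ = 1 − 2(0.08) = 0.840, hence θ₀ = arccos 0.840 = 32.9°.
Waning ⇒ past full, so θ = 360° − 32.9° = 327.1°.
Age = 29.5 × 327.1°/360° ≈ 26.81 days.

26.8 days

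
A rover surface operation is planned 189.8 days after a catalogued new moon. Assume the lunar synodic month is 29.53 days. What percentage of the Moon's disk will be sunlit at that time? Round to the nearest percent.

Reduce mod P: 189.8 − 6×29.53 = 12.62 d into the current lunation.
Phase angle: θ = 360°·(12.62 d)/(29.53 d) = 153.9°.
cos 153.9° = (-0.898), so f = (1 − (-0.898))/2 = 0.949, so 95%.

95%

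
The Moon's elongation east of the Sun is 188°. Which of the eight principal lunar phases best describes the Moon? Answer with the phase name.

full moon

The full moon sector spans roughly 158°–202°; 188° falls inside it.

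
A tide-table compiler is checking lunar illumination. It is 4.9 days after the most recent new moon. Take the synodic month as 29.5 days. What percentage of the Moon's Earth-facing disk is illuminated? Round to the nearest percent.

25%

Elongation θ = 360° × 4.9/29.5 ≈ 59.8°.
Illuminated fraction = (1 − cos 59.8°)/2 = (1 − 0.503)/2 ≈ 0.248, so 25%.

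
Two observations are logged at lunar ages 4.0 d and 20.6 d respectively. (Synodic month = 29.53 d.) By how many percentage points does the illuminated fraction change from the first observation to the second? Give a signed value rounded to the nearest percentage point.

+49 percentage points

θ₁ = 360° × 4.0/29.53 = 48.8°, f₁ = (1 − cos θ₁)/2 = 0.170.
θ₂ = 360° × 20.6/29.53 = 251.1°, f₂ = (1 − cos θ₂)/2 = 0.662.
Change = f₂ − f₁ = +0.491 → +49 percentage points.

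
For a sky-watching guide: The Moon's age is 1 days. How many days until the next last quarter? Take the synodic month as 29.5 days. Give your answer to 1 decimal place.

Last quarter is 0.75 of the way through the cycle: age 0.75 × 29.5 = 22.125 d.
That is 22.125 − 1 = 21.125 days ahead.

21.1 days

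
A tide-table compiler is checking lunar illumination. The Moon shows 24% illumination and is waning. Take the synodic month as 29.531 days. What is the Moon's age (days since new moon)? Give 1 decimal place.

24.7 days

cos θ = 1 − 2f = 0.520, giving a principal value of 58.7°.
Since the Moon is past full (waning), take the reflex angle: θ = 360° − 58.7° = 301.3°.
At 360°/29.531 d per day, 301.3° corresponds to 24.72 days.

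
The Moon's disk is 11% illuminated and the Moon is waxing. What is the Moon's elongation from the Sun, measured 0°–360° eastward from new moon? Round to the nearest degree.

From f = (1 − cos θ)/2: cos θ = 1 − 2×0.11 = 0.780; arccos → 38.7°.
The Moon is waxing (0°–180°), so θ = 38.7° directly.

39°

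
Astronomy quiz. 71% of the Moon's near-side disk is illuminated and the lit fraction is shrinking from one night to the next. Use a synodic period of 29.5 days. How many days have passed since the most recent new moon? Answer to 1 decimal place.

20.1 days

From f = (1 − cos θ)/2: cos θ = 1 − 2×0.71 = -0.420; arccos → 114.8°.
Waning ⇒ past full, so θ = 360° − 114.8° = 245.2°.
At 360°/29.5 d per day, 245.2° corresponds to 20.09 days.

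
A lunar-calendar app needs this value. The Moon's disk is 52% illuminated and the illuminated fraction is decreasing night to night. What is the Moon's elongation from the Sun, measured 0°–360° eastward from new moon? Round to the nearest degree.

268°

From f = (1 − cos θ)/2: cos θ = 1 − 2×0.52 = -0.040; arccos → 92.3°.
Since the Moon is past full (waning), take the reflex angle: θ = 360° − 92.3° = 267.7°.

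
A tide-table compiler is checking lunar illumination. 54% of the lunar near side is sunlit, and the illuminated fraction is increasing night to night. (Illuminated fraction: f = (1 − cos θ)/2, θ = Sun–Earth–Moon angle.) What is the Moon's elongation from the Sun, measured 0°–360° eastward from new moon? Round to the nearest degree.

95°

cos θ = 1 − 2f = -0.080, giving a principal value of 94.6°.
The Moon is waxing (0°–180°), so θ = 94.6° directly.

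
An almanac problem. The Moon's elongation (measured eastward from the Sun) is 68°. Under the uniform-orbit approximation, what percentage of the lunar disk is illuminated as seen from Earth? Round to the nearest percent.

f = (1 − cos 68°)/2 = (1 − 0.375)/2 ≈ 0.313, i.e. 31%.

31%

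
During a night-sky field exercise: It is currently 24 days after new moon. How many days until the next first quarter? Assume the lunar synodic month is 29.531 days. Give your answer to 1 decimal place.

12.9 days

First quarter is 0.25 of the way through the cycle: age 0.25 × 29.531 = 7.383 d.
This lunation's first quarter (7.383 d) has passed, so add one period: 36.914 − 24 = 12.914 days.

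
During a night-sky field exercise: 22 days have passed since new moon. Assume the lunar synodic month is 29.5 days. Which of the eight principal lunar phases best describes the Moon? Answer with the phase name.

θ ≈ 360° × 22/29.5 = 268°, which falls in the last quarter sector.

last quarter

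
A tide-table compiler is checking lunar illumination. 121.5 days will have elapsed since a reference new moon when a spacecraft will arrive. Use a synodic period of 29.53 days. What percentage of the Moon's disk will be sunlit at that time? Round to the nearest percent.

12%

121.5 d spans 4 complete synodic months (4 × 29.53 = 118.12 d) plus 3.38 d.
Elongation θ = 360° × 3.38/29.53 ≈ 41.2°.
cos 41.2° = 0.752, so f = (1 − 0.752)/2 = 0.124, so 12%.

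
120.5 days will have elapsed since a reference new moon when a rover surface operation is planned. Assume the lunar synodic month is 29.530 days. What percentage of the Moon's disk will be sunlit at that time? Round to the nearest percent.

6%

120.5/29.530 = 4.081 lunations, so 4 complete cycles and 2.38 d into the next.
Elongation θ = 360° × 2.38/29.530 ≈ 29.0°.
With cos θ = 0.874, the lit fraction is (1 − 0.874)/2 ≈ 0.063, so 6%.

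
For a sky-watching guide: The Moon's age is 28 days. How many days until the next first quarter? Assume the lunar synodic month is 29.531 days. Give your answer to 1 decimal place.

First quarter is 0.25 of the way through the cycle: age 0.25 × 29.531 = 7.383 d.
Already past this cycle's first quarter; the next is at 7.383 + 29.531 = 36.914 d, so 36.914 − 28 = 8.914 days.

8.9 days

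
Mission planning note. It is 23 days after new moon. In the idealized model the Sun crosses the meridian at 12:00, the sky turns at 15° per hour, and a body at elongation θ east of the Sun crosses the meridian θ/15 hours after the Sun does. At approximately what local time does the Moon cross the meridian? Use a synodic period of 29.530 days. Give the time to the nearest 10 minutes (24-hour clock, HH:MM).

The Moon has covered 23/29.530 of its cycle, so θ ≈ 360° × 23/29.530 = 280.4°.
At 15° of sky rotation per hour, 280.4° corresponds to a 18.69 h lag.
12:00 + 18.693 h ≈ 06:42 → 06:40 to the nearest ten minutes.

06:40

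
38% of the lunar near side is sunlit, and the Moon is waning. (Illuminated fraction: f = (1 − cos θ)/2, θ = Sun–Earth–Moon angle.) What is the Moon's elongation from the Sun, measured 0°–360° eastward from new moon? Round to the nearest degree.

cos θ = 1 − 2f = 0.240, giving a principal value of 76.1°.
Since the Moon is past full (waning), take the reflex angle: θ = 360° − 76.1° = 283.9°.

284°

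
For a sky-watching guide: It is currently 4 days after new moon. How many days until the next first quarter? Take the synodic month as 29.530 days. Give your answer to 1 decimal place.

3.4 days

First quarter is 0.25 of the way through the cycle: age 0.25 × 29.530 = 7.383 d.
So 3.383 days remain (7.383 − 4).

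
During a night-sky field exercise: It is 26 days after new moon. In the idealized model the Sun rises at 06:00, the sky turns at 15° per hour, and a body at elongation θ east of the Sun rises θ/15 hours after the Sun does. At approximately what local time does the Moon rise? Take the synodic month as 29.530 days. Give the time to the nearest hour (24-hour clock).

03:00

Elongation θ = 360° × 26/29.530 ≈ 317.0°.
At 15° of sky rotation per hour, 317.0° corresponds to a 21.13 h lag.
06:00 + 21.13 h ≈ 03:08 → 03:00 to the nearest hour.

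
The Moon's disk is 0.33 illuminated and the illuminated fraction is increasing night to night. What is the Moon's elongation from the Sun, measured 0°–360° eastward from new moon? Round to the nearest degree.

cos θ = 1 − 2f = 0.340, giving a principal value of 70.1°.
Before full moon the principal value applies: θ = 70.1°.

70°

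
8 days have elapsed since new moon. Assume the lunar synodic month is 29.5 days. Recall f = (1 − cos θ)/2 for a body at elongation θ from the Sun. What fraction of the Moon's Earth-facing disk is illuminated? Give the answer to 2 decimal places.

Phase angle: θ = 360°·(8 d)/(29.5 d) = 97.6°.
Illuminated fraction = (1 − cos 97.6°)/2 = (1 − (-0.133))/2 ≈ 0.566.

0.57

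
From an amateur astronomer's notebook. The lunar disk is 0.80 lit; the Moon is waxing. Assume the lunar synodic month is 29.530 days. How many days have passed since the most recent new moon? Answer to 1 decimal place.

10.4 days

From f = (1 − cos θ)/2: cos θ = 1 − 2×0.80 = -0.600; arccos → 126.9°.
The Moon is waxing (0°–180°), so θ = 126.9° directly.
Age = 29.530 × 126.9°/360° ≈ 10.41 days.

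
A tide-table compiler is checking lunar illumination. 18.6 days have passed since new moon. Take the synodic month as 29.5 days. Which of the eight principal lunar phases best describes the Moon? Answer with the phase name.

waning gibbous

θ ≈ 360° × 18.6/29.5 = 227°, which falls in the waning gibbous sector.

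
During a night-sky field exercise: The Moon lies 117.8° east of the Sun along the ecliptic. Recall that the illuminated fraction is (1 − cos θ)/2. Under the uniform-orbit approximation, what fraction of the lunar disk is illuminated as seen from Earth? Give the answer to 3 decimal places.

0.733

cos 117.8° = (-0.466), so f = (1 − (-0.466))/2 = 0.733.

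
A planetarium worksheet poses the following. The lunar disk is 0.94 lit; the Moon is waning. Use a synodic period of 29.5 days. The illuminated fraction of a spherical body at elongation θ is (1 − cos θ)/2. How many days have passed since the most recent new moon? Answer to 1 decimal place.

17.1 days

cos θ = 1 − 2f = -0.880, giving a principal value of 151.6°.
Waning ⇒ past full, so θ = 360° − 151.6° = 208.4°.
At 360°/29.5 d per day, 208.4° corresponds to 17.07 days.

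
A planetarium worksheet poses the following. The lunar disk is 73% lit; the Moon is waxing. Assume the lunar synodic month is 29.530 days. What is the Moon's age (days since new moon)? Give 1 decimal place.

9.6 days

Invert f = (1 − cos θ)/2 to get cos θ = 1 − 2(0.73) = -0.460, hence θ₀ = arccos -0.460 = 117.4°.
The Moon is waxing (0°–180°), so θ = 117.4° directly.
That fraction of the synodic month is 117.4/360 × 29.530 d ≈ 9.63 d.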